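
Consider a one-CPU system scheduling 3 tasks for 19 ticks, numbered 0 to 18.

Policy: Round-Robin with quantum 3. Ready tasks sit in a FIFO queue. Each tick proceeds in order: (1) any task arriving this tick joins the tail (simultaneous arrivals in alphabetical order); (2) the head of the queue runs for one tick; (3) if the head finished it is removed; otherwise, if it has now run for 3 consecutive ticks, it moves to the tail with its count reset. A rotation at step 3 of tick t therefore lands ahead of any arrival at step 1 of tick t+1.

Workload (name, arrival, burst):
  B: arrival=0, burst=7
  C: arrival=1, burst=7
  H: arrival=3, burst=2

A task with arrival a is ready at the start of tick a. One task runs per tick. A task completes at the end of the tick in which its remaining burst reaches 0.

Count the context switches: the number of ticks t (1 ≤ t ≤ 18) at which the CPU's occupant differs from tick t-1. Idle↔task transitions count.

t=0: queue=[B] q_used=0 → run B
t=1: queue=[B,C] q_used=1 → run B
t=2: queue=[B,C] q_used=2 → run B
t=3: queue=[C,B,H] q_used=0 → run C
t=4: queue=[C,B,H] q_used=1 → run C
t=5: queue=[C,B,H] q_used=2 → run C
t=6: queue=[B,H,C] q_used=0 → run B
t=7: queue=[B,H,C] q_used=1 → run B
t=8: queue=[B,H,C] q_used=2 → run B
t=9: queue=[H,C,B] q_used=0 → run H
t=10: queue=[H,C,B] q_used=1 → run H
t=11: queue=[C,B] q_used=0 → run C
t=12: queue=[C,B] q_used=1 → run C
t=13: queue=[C,B] q_used=2 → run C
t=14: queue=[B,C] q_used=0 → run B
t=15: queue=[C] q_used=0 → run C
t=16: (idle)
t=17: (idle)
t=18: (idle)

context switches = 7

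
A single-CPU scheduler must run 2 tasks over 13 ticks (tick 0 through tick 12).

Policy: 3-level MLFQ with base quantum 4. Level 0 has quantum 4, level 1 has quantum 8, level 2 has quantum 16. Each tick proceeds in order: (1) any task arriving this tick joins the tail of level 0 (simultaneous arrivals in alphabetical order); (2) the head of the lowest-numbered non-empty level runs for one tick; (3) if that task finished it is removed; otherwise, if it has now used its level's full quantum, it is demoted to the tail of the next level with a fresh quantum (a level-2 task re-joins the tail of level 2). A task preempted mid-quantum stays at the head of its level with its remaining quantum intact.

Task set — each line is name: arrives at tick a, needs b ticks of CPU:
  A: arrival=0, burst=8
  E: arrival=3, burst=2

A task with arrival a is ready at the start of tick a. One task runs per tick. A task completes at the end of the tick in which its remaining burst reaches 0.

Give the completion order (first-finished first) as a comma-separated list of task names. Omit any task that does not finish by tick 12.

completion order = E, A

t=0: L0/L1/L2 = A/-/- → run A
t=1: L0/L1/L2 = A/-/- → run A
t=2: L0/L1/L2 = A/-/- → run A
t=3: L0/L1/L2 = AE/-/- → run A
t=4: L0/L1/L2 = E/A/- → run E
t=5: L0/L1/L2 = E/A/- → run E
t=6: L0/L1/L2 = -/A/- → run A
t=7: L0/L1/L2 = -/A/- → run A
t=8: L0/L1/L2 = -/A/- → run A
t=9: L0/L1/L2 = -/A/- → run A
t=10: (idle)
t=11: (idle)
t=12: (idle)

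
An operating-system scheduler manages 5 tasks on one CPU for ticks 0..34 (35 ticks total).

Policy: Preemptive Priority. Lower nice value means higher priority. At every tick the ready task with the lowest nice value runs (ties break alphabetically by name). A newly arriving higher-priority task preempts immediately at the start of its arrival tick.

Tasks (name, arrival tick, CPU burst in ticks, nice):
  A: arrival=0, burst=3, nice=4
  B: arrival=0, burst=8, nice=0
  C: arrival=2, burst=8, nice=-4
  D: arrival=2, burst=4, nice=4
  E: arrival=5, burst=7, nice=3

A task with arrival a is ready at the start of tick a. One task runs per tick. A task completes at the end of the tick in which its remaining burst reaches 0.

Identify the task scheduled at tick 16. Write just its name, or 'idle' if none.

running at tick 16 = E

t=0: ready={A,B} → run B
t=1: ready={A,B} → run B
t=2: ready={A,B,C,D} → run C
t=3: ready={A,B,C,D} → run C
t=4: ready={A,B,C,D} → run C
t=5: ready={A,B,C,D,E} → run C
t=6: ready={A,B,C,D,E} → run C
t=7: ready={A,B,C,D,E} → run C
t=8: ready={A,B,C,D,E} → run C
t=9: ready={A,B,C,D,E} → run C
t=10: ready={A,B,D,E} → run B
t=11: ready={A,B,D,E} → run B
t=12: ready={A,B,D,E} → run B
t=13: ready={A,B,D,E} → run B
t=14: ready={A,B,D,E} → run B
t=15: ready={A,B,D,E} → run B
t=16: ready={A,D,E} → run E
t=17: ready={A,D,E} → run E
t=18: ready={A,D,E} → run E
t=19: ready={A,D,E} → run E
t=20: ready={A,D,E} → run E
t=21: ready={A,D,E} → run E
t=22: ready={A,D,E} → run E
t=23: ready={A,D} → run A
t=24: ready={A,D} → run A
t=25: ready={A,D} → run A
t=26: ready={D} → run D
t=27: ready={D} → run D
t=28: ready={D} → run D
t=29: ready={D} → run D
t=30: (idle)
t=31: (idle)
t=32: (idle)
t=33: (idle)
t=34: (idle)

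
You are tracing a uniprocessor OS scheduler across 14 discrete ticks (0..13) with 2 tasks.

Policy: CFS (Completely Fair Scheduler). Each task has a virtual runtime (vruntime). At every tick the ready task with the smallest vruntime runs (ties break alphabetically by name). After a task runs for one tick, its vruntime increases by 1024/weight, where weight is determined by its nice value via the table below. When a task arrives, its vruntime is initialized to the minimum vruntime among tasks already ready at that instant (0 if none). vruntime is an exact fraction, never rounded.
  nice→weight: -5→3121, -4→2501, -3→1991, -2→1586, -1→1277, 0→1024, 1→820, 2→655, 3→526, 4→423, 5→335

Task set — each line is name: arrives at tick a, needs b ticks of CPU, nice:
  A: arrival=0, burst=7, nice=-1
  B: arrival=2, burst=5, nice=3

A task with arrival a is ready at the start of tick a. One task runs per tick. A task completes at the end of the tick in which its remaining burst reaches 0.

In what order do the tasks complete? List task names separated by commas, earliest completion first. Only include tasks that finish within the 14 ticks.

t=0: vr[A=0] → run A
t=1: vr[A=1024/1277] → run A
t=2: vr[A=2048/1277 B=2048/1277] → run A
t=3: vr[A=3072/1277 B=2048/1277] → run B
t=4: vr[A=3072/1277 B=1192448/335851] → run A
t=5: vr[A=4096/1277 B=1192448/335851] → run A
t=6: vr[A=5120/1277 B=1192448/335851] → run B
t=7: vr[A=5120/1277 B=1846272/335851] → run A
t=8: vr[A=6144/1277 B=1846272/335851] → run A
t=9: vr[B=1846272/335851] → run B
t=10: vr[B=2500096/335851] → run B
t=11: vr[B=3153920/335851] → run B
t=12: (idle)
t=13: (idle)

completion order = A, B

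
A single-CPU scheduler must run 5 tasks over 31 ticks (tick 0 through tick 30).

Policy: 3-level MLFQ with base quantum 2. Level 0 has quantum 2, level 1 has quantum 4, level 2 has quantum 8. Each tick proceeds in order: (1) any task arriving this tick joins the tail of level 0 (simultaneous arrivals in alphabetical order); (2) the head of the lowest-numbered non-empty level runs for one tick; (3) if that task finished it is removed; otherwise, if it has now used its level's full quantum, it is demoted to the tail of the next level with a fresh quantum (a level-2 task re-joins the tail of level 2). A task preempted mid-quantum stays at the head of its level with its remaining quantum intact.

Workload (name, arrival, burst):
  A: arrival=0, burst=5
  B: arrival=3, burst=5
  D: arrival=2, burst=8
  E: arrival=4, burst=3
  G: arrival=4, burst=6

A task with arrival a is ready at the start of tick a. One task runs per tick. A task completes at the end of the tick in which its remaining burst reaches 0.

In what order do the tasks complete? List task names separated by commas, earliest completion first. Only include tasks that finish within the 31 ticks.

completion order = A, B, E, G, D

t=0: L0/L1/L2 = A/-/- → run A
t=1: L0/L1/L2 = A/-/- → run A
t=2: L0/L1/L2 = D/A/- → run D
t=3: L0/L1/L2 = DB/A/- → run D
t=4: L0/L1/L2 = BEG/AD/- → run B
t=5: L0/L1/L2 = BEG/AD/- → run B
t=6: L0/L1/L2 = EG/ADB/- → run E
t=7: L0/L1/L2 = EG/ADB/- → run E
t=8: L0/L1/L2 = G/ADBE/- → run G
t=9: L0/L1/L2 = G/ADBE/- → run G
t=10: L0/L1/L2 = -/ADBEG/- → run A
t=11: L0/L1/L2 = -/ADBEG/- → run A
t=12: L0/L1/L2 = -/ADBEG/- → run A
t=13: L0/L1/L2 = -/DBEG/- → run D
t=14: L0/L1/L2 = -/DBEG/- → run D
t=15: L0/L1/L2 = -/DBEG/- → run D
t=16: L0/L1/L2 = -/DBEG/- → run D
t=17: L0/L1/L2 = -/BEG/D → run B
t=18: L0/L1/L2 = -/BEG/D → run B
t=19: L0/L1/L2 = -/BEG/D → run B
t=20: L0/L1/L2 = -/EG/D → run E
t=21: L0/L1/L2 = -/G/D → run G
t=22: L0/L1/L2 = -/G/D → run G
t=23: L0/L1/L2 = -/G/D → run G
t=24: L0/L1/L2 = -/G/D → run G
t=25: L0/L1/L2 = -/-/D → run D
t=26: L0/L1/L2 = -/-/D → run D
t=27: (idle)
t=28: (idle)
t=29: (idle)
t=30: (idle)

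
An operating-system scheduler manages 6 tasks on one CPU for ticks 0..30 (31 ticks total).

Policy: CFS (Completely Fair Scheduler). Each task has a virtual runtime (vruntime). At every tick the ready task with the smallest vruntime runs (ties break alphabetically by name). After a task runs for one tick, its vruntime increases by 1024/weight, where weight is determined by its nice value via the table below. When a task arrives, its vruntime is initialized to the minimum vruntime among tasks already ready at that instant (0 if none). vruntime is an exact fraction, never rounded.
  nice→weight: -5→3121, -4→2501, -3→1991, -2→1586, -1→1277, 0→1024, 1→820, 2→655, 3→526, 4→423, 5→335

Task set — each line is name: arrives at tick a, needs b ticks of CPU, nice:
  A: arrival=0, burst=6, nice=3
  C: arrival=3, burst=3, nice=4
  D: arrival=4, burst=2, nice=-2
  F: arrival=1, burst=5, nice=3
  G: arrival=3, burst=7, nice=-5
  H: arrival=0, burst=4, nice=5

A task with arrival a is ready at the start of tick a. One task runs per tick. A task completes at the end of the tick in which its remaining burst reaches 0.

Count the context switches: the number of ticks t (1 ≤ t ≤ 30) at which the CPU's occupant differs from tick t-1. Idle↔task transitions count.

t=0: vr[A=0 H=0] → run A
t=1: vr[A=512/263 F=0 H=0] → run F
t=2: vr[A=512/263 F=512/263 H=0] → run H
t=3: vr[A=512/263 C=512/263 F=512/263 G=512/263 H=1024/335] → run A
t=4: vr[A=1024/263 C=512/263 D=512/263 F=512/263 G=512/263 H=1024/335] → run C
t=5: vr[A=1024/263 C=485888/111249 D=512/263 F=512/263 G=512/263 H=1024/335] → run D
t=6: vr[A=1024/263 C=485888/111249 D=540672/208559 F=512/263 G=512/263 H=1024/335] → run F
t=7: vr[A=1024/263 C=485888/111249 D=540672/208559 F=1024/263 G=512/263 H=1024/335] → run G
t=8: vr[A=1024/263 C=485888/111249 D=540672/208559 F=1024/263 G=1867264/820823 H=1024/335] → run G
t=9: vr[A=1024/263 C=485888/111249 D=540672/208559 F=1024/263 G=2136576/820823 H=1024/335] → run D
t=10: vr[A=1024/263 C=485888/111249 F=1024/263 G=2136576/820823 H=1024/335] → run G
t=11: vr[A=1024/263 C=485888/111249 F=1024/263 G=2405888/820823 H=1024/335] → run G
t=12: vr[A=1024/263 C=485888/111249 F=1024/263 G=2675200/820823 H=1024/335] → run H
t=13: vr[A=1024/263 C=485888/111249 F=1024/263 G=2675200/820823 H=2048/335] → run G
t=14: vr[A=1024/263 C=485888/111249 F=1024/263 G=2944512/820823 H=2048/335] → run G
t=15: vr[A=1024/263 C=485888/111249 F=1024/263 G=3213824/820823 H=2048/335] → run A
t=16: vr[A=1536/263 C=485888/111249 F=1024/263 G=3213824/820823 H=2048/335] → run F
t=17: vr[A=1536/263 C=485888/111249 F=1536/263 G=3213824/820823 H=2048/335] → run G
t=18: vr[A=1536/263 C=485888/111249 F=1536/263 H=2048/335] → run C
t=19: vr[A=1536/263 C=755200/111249 F=1536/263 H=2048/335] → run A
t=20: vr[A=2048/263 C=755200/111249 F=1536/263 H=2048/335] → run F
t=21: vr[A=2048/263 C=755200/111249 F=2048/263 H=2048/335] → run H
t=22: vr[A=2048/263 C=755200/111249 F=2048/263 H=3072/335] → run C
t=23: vr[A=2048/263 F=2048/263 H=3072/335] → run A
t=24: vr[A=2560/263 F=2048/263 H=3072/335] → run F
t=25: vr[A=2560/263 H=3072/335] → run H
t=26: vr[A=2560/263] → run A
t=27: (idle)
t=28: (idle)
t=29: (idle)
t=30: (idle)

context switches = 24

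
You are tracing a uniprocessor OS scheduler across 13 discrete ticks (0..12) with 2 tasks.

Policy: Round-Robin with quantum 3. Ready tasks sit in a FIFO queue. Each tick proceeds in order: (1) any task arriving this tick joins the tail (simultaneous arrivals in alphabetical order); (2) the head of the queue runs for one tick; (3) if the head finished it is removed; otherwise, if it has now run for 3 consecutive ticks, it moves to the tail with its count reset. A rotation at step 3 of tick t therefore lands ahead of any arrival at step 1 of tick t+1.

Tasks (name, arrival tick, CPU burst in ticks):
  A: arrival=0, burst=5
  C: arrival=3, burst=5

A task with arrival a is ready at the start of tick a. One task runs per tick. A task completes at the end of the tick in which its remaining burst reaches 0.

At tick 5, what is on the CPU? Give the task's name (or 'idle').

t=0: queue=[A] q_used=0 → run A
t=1: queue=[A] q_used=1 → run A
t=2: queue=[A] q_used=2 → run A
t=3: queue=[A,C] q_used=0 → run A
t=4: queue=[A,C] q_used=1 → run A
t=5: queue=[C] q_used=0 → run C
t=6: queue=[C] q_used=1 → run C
t=7: queue=[C] q_used=2 → run C
t=8: queue=[C] q_used=0 → run C
t=9: queue=[C] q_used=1 → run C
t=10: (idle)
t=11: (idle)
t=12: (idle)

running at tick 5 = C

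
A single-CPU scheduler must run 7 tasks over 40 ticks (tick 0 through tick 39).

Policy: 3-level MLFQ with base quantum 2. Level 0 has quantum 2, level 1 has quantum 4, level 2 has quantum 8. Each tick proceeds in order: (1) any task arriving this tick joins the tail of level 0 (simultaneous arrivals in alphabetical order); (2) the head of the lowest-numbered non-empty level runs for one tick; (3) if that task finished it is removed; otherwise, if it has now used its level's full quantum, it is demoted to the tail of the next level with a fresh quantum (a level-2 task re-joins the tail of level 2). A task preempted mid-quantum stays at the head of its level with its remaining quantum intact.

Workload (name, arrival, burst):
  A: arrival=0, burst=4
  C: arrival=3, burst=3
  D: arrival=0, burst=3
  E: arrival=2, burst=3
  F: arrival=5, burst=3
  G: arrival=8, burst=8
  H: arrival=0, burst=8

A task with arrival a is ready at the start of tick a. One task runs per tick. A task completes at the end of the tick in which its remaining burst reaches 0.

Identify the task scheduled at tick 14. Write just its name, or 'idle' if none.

t=0: L0/L1/L2 = ADH/-/- → run A
t=1: L0/L1/L2 = ADH/-/- → run A
t=2: L0/L1/L2 = DHE/A/- → run D
t=3: L0/L1/L2 = DHEC/A/- → run D
t=4: L0/L1/L2 = HEC/AD/- → run H
t=5: L0/L1/L2 = HECF/AD/- → run H
t=6: L0/L1/L2 = ECF/ADH/- → run E
t=7: L0/L1/L2 = ECF/ADH/- → run E
t=8: L0/L1/L2 = CFG/ADHE/- → run C
t=9: L0/L1/L2 = CFG/ADHE/- → run C
t=10: L0/L1/L2 = FG/ADHEC/- → run F
t=11: L0/L1/L2 = FG/ADHEC/- → run F
t=12: L0/L1/L2 = G/ADHECF/- → run G
t=13: L0/L1/L2 = G/ADHECF/- → run G
t=14: L0/L1/L2 = -/ADHECFG/- → run A
t=15: L0/L1/L2 = -/ADHECFG/- → run A
t=16: L0/L1/L2 = -/DHECFG/- → run D
t=17: L0/L1/L2 = -/HECFG/- → run H
t=18: L0/L1/L2 = -/HECFG/- → run H
t=19: L0/L1/L2 = -/HECFG/- → run H
t=20: L0/L1/L2 = -/HECFG/- → run H
t=21: L0/L1/L2 = -/ECFG/H → run E
t=22: L0/L1/L2 = -/CFG/H → run C
t=23: L0/L1/L2 = -/FG/H → run F
t=24: L0/L1/L2 = -/G/H → run G
t=25: L0/L1/L2 = -/G/H → run G
t=26: L0/L1/L2 = -/G/H → run G
t=27: L0/L1/L2 = -/G/H → run G
t=28: L0/L1/L2 = -/-/HG → run H
t=29: L0/L1/L2 = -/-/HG → run H
t=30: L0/L1/L2 = -/-/G → run G
t=31: L0/L1/L2 = -/-/G → run G
t=32: (idle)
t=33: (idle)
t=34: (idle)
t=35: (idle)
t=36: (idle)
t=37: (idle)
t=38: (idle)
t=39: (idle)

running at tick 14 = A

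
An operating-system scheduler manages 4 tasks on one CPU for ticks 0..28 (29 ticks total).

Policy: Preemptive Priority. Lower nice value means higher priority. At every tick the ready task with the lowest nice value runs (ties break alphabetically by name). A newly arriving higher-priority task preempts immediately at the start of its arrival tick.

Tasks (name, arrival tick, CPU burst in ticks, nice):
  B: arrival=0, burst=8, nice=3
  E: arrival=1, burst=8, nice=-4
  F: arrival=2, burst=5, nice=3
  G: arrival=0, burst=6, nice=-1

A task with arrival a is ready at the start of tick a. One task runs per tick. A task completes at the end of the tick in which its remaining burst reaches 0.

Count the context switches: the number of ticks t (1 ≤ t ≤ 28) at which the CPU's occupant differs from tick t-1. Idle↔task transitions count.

t=0: ready={B,G} → run G
t=1: ready={B,E,G} → run E
t=2: ready={B,E,F,G} → run E
t=3: ready={B,E,F,G} → run E
t=4: ready={B,E,F,G} → run E
t=5: ready={B,E,F,G} → run E
t=6: ready={B,E,F,G} → run E
t=7: ready={B,E,F,G} → run E
t=8: ready={B,E,F,G} → run E
t=9: ready={B,F,G} → run G
t=10: ready={B,F,G} → run G
t=11: ready={B,F,G} → run G
t=12: ready={B,F,G} → run G
t=13: ready={B,F,G} → run G
t=14: ready={B,F} → run B
t=15: ready={B,F} → run B
t=16: ready={B,F} → run B
t=17: ready={B,F} → run B
t=18: ready={B,F} → run B
t=19: ready={B,F} → run B
t=20: ready={B,F} → run B
t=21: ready={B,F} → run B
t=22: ready={F} → run F
t=23: ready={F} → run F
t=24: ready={F} → run F
t=25: ready={F} → run F
t=26: ready={F} → run F
t=27: (idle)
t=28: (idle)

context switches = 5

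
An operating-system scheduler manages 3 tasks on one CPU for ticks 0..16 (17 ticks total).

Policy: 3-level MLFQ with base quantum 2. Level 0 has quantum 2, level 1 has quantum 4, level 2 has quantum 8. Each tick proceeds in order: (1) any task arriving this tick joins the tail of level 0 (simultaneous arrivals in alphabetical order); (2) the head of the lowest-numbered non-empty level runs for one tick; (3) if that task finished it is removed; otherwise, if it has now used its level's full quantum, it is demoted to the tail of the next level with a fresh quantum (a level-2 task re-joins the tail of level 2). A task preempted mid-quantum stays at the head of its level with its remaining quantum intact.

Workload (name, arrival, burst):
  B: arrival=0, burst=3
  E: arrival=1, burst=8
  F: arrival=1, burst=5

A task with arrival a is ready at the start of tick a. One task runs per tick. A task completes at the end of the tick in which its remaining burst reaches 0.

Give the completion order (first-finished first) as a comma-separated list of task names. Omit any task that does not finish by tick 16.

t=0: L0/L1/L2 = B/-/- → run B
t=1: L0/L1/L2 = BEF/-/- → run B
t=2: L0/L1/L2 = EF/B/- → run E
t=3: L0/L1/L2 = EF/B/- → run E
t=4: L0/L1/L2 = F/BE/- → run F
t=5: L0/L1/L2 = F/BE/- → run F
t=6: L0/L1/L2 = -/BEF/- → run B
t=7: L0/L1/L2 = -/EF/- → run E
t=8: L0/L1/L2 = -/EF/- → run E
t=9: L0/L1/L2 = -/EF/- → run E
t=10: L0/L1/L2 = -/EF/- → run E
t=11: L0/L1/L2 = -/F/E → run F
t=12: L0/L1/L2 = -/F/E → run F
t=13: L0/L1/L2 = -/F/E → run F
t=14: L0/L1/L2 = -/-/E → run E
t=15: L0/L1/L2 = -/-/E → run E
t=16: (idle)

completion order = B, F, E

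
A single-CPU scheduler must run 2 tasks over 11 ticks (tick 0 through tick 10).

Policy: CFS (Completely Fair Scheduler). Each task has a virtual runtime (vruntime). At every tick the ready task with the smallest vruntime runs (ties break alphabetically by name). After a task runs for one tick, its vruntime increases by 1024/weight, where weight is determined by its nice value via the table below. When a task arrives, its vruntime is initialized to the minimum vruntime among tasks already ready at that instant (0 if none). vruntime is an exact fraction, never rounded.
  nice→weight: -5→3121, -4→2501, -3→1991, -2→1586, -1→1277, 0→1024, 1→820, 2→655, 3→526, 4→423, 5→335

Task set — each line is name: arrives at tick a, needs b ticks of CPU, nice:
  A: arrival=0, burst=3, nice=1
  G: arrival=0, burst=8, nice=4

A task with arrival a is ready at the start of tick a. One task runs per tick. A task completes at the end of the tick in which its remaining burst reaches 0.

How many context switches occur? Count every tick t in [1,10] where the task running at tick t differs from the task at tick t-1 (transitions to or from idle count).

context switches = 5

t=0: vr[A=0 G=0] → run A
t=1: vr[A=256/205 G=0] → run G
t=2: vr[A=256/205 G=1024/423] → run A
t=3: vr[A=512/205 G=1024/423] → run G
t=4: vr[A=512/205 G=2048/423] → run A
t=5: vr[G=2048/423] → run G
t=6: vr[G=1024/141] → run G
t=7: vr[G=4096/423] → run G
t=8: vr[G=5120/423] → run G
t=9: vr[G=2048/141] → run G
t=10: vr[G=7168/423] → run G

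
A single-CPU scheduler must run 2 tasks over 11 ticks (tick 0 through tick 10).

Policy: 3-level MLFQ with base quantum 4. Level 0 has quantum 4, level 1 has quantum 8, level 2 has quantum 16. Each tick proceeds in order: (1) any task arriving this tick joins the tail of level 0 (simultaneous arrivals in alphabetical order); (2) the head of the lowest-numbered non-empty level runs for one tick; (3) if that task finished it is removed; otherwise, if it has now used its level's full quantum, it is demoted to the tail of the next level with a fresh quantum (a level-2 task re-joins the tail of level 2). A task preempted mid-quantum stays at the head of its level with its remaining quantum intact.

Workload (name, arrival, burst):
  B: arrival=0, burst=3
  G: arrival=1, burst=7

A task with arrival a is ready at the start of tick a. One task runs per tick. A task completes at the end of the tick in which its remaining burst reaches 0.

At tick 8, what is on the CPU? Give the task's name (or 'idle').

t=0: L0/L1/L2 = B/-/- → run B
t=1: L0/L1/L2 = BG/-/- → run B
t=2: L0/L1/L2 = BG/-/- → run B
t=3: L0/L1/L2 = G/-/- → run G
t=4: L0/L1/L2 = G/-/- → run G
t=5: L0/L1/L2 = G/-/- → run G
t=6: L0/L1/L2 = G/-/- → run G
t=7: L0/L1/L2 = -/G/- → run G
t=8: L0/L1/L2 = -/G/- → run G
t=9: L0/L1/L2 = -/G/- → run G
t=10: (idle)

running at tick 8 = G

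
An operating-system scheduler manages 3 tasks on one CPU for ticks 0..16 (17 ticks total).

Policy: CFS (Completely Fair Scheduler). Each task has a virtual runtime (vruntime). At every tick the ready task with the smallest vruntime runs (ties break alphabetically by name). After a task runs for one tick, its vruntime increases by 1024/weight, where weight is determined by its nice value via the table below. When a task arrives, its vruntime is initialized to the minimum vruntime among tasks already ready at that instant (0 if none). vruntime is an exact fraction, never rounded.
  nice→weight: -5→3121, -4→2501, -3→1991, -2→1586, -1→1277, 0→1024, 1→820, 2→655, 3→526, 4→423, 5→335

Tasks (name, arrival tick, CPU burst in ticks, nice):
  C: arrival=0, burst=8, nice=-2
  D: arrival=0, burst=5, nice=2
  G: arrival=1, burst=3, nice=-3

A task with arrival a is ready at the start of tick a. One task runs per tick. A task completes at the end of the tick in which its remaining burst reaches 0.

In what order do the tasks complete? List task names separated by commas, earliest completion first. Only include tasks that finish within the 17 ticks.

t=0: vr[C=0 D=0] → run C
t=1: vr[C=512/793 D=0 G=0] → run D
t=2: vr[C=512/793 D=1024/655 G=0] → run G
t=3: vr[C=512/793 D=1024/655 G=1024/1991] → run G
t=4: vr[C=512/793 D=1024/655 G=2048/1991] → run C
t=5: vr[C=1024/793 D=1024/655 G=2048/1991] → run G
t=6: vr[C=1024/793 D=1024/655] → run C
t=7: vr[C=1536/793 D=1024/655] → run D
t=8: vr[C=1536/793 D=2048/655] → run C
t=9: vr[C=2048/793 D=2048/655] → run C
t=10: vr[C=2560/793 D=2048/655] → run D
t=11: vr[C=2560/793 D=3072/655] → run C
t=12: vr[C=3072/793 D=3072/655] → run C
t=13: vr[C=3584/793 D=3072/655] → run C
t=14: vr[D=3072/655] → run D
t=15: vr[D=4096/655] → run D
t=16: (idle)

completion order = G, C, D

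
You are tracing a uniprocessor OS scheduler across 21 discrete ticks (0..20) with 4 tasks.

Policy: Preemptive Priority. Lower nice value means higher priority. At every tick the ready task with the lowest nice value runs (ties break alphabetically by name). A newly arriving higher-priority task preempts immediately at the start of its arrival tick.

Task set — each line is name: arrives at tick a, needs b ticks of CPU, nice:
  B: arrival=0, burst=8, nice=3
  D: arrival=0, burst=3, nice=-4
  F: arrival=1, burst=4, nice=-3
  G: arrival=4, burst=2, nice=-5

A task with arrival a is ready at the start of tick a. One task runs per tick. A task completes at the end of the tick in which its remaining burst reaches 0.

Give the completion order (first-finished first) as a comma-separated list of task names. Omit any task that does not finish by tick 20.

completion order = D, G, F, B

t=0: ready={B,D} → run D
t=1: ready={B,D,F} → run D
t=2: ready={B,D,F} → run D
t=3: ready={B,F} → run F
t=4: ready={B,F,G} → run G
t=5: ready={B,F,G} → run G
t=6: ready={B,F} → run F
t=7: ready={B,F} → run F
t=8: ready={B,F} → run F
t=9: ready={B} → run B
t=10: ready={B} → run B
t=11: ready={B} → run B
t=12: ready={B} → run B
t=13: ready={B} → run B
t=14: ready={B} → run B
t=15: ready={B} → run B
t=16: ready={B} → run B
t=17: (idle)
t=18: (idle)
t=19: (idle)
t=20: (idle)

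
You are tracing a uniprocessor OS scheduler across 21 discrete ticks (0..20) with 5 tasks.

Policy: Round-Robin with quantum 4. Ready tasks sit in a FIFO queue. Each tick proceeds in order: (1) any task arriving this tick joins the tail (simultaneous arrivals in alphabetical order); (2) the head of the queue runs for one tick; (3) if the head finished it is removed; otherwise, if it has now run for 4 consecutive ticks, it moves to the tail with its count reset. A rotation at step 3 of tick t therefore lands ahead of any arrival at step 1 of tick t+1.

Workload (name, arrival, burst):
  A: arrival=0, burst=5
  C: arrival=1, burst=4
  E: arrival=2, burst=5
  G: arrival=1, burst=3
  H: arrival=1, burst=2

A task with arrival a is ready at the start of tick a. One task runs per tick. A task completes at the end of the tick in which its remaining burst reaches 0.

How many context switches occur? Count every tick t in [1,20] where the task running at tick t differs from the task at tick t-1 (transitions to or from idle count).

t=0: queue=[A] q_used=0 → run A
t=1: queue=[A,C,G,H] q_used=1 → run A
t=2: queue=[A,C,G,H,E] q_used=2 → run A
t=3: queue=[A,C,G,H,E] q_used=3 → run A
t=4: queue=[C,G,H,E,A] q_used=0 → run C
t=5: queue=[C,G,H,E,A] q_used=1 → run C
t=6: queue=[C,G,H,E,A] q_used=2 → run C
t=7: queue=[C,G,H,E,A] q_used=3 → run C
t=8: queue=[G,H,E,A] q_used=0 → run G
t=9: queue=[G,H,E,A] q_used=1 → run G
t=10: queue=[G,H,E,A] q_used=2 → run G
t=11: queue=[H,E,A] q_used=0 → run H
t=12: queue=[H,E,A] q_used=1 → run H
t=13: queue=[E,A] q_used=0 → run E
t=14: queue=[E,A] q_used=1 → run E
t=15: queue=[E,A] q_used=2 → run E
t=16: queue=[E,A] q_used=3 → run E
t=17: queue=[A,E] q_used=0 → run A
t=18: queue=[E] q_used=0 → run E
t=19: (idle)
t=20: (idle)

context switches = 7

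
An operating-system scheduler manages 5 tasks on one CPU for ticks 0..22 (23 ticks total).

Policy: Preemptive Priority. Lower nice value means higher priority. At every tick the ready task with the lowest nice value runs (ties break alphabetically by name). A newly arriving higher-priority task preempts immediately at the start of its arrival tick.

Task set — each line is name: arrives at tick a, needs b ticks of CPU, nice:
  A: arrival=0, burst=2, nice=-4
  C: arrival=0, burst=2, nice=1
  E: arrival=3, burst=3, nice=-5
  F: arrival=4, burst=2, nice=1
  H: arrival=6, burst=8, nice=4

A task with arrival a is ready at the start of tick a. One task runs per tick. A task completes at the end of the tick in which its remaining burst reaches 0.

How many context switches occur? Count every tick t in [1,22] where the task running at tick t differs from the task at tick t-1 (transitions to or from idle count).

t=0: ready={A,C} → run A
t=1: ready={A,C} → run A
t=2: ready={C} → run C
t=3: ready={C,E} → run E
t=4: ready={C,E,F} → run E
t=5: ready={C,E,F} → run E
t=6: ready={C,F,H} → run C
t=7: ready={F,H} → run F
t=8: ready={F,H} → run F
t=9: ready={H} → run H
t=10: ready={H} → run H
t=11: ready={H} → run H
t=12: ready={H} → run H
t=13: ready={H} → run H
t=14: ready={H} → run H
t=15: ready={H} → run H
t=16: ready={H} → run H
t=17: (idle)
t=18: (idle)
t=19: (idle)
t=20: (idle)
t=21: (idle)
t=22: (idle)

context switches = 6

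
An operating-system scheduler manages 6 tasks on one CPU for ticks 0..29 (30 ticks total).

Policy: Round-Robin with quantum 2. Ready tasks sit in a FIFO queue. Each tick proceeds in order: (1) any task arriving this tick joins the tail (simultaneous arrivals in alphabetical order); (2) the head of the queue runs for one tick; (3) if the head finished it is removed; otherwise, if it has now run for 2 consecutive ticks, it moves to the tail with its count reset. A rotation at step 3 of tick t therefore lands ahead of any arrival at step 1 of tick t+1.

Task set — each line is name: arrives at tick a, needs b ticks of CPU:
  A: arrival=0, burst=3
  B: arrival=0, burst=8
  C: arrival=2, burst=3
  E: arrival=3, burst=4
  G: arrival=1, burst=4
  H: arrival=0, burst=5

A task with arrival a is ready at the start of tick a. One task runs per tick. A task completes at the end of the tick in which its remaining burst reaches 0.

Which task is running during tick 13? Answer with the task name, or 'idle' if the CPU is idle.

running at tick 13 = B

t=0: queue=[A,B,H] q_used=0 → run A
t=1: queue=[A,B,H,G] q_used=1 → run A
t=2: queue=[B,H,G,A,C] q_used=0 → run B
t=3: queue=[B,H,G,A,C,E] q_used=1 → run B
t=4: queue=[H,G,A,C,E,B] q_used=0 → run H
t=5: queue=[H,G,A,C,E,B] q_used=1 → run H
t=6: queue=[G,A,C,E,B,H] q_used=0 → run G
t=7: queue=[G,A,C,E,B,H] q_used=1 → run G
t=8: queue=[A,C,E,B,H,G] q_used=0 → run A
t=9: queue=[C,E,B,H,G] q_used=0 → run C
t=10: queue=[C,E,B,H,G] q_used=1 → run C
t=11: queue=[E,B,H,G,C] q_used=0 → run E
t=12: queue=[E,B,H,G,C] q_used=1 → run E
t=13: queue=[B,H,G,C,E] q_used=0 → run B
t=14: queue=[B,H,G,C,E] q_used=1 → run B
t=15: queue=[H,G,C,E,B] q_used=0 → run H
t=16: queue=[H,G,C,E,B] q_used=1 → run H
t=17: queue=[G,C,E,B,H] q_used=0 → run G
t=18: queue=[G,C,E,B,H] q_used=1 → run G
t=19: queue=[C,E,B,H] q_used=0 → run C
t=20: queue=[E,B,H] q_used=0 → run E
t=21: queue=[E,B,H] q_used=1 → run E
t=22: queue=[B,H] q_used=0 → run B
t=23: queue=[B,H] q_used=1 → run B
t=24: queue=[H,B] q_used=0 → run H
t=25: queue=[B] q_used=0 → run B
t=26: queue=[B] q_used=1 → run B
t=27: (idle)
t=28: (idle)
t=29: (idle)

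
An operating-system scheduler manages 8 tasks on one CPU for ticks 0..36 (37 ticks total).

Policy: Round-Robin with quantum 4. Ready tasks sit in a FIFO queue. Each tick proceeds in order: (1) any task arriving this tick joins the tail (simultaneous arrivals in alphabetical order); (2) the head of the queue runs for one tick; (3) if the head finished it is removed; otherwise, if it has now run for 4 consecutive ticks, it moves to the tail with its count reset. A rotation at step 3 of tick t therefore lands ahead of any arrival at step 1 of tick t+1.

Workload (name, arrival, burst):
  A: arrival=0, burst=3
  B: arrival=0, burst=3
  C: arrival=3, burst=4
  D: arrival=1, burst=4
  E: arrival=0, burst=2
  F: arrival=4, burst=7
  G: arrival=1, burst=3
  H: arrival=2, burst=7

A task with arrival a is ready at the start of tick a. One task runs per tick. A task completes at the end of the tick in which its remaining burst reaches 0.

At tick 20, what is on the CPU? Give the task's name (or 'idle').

running at tick 20 = C

t=0: queue=[A,B,E] q_used=0 → run A
t=1: queue=[A,B,E,D,G] q_used=1 → run A
t=2: queue=[A,B,E,D,G,H] q_used=2 → run A
t=3: queue=[B,E,D,G,H,C] q_used=0 → run B
t=4: queue=[B,E,D,G,H,C,F] q_used=1 → run B
t=5: queue=[B,E,D,G,H,C,F] q_used=2 → run B
t=6: queue=[E,D,G,H,C,F] q_used=0 → run E
t=7: queue=[E,D,G,H,C,F] q_used=1 → run E
t=8: queue=[D,G,H,C,F] q_used=0 → run D
t=9: queue=[D,G,H,C,F] q_used=1 → run D
t=10: queue=[D,G,H,C,F] q_used=2 → run D
t=11: queue=[D,G,H,C,F] q_used=3 → run D
t=12: queue=[G,H,C,F] q_used=0 → run G
t=13: queue=[G,H,C,F] q_used=1 → run G
t=14: queue=[G,H,C,F] q_used=2 → run G
t=15: queue=[H,C,F] q_used=0 → run H
t=16: queue=[H,C,F] q_used=1 → run H
t=17: queue=[H,C,F] q_used=2 → run H
t=18: queue=[H,C,F] q_used=3 → run H
t=19: queue=[C,F,H] q_used=0 → run C
t=20: queue=[C,F,H] q_used=1 → run C
t=21: queue=[C,F,H] q_used=2 → run C
t=22: queue=[C,F,H] q_used=3 → run C
t=23: queue=[F,H] q_used=0 → run F
t=24: queue=[F,H] q_used=1 → run F
t=25: queue=[F,H] q_used=2 → run F
t=26: queue=[F,H] q_used=3 → run F
t=27: queue=[H,F] q_used=0 → run H
t=28: queue=[H,F] q_used=1 → run H
t=29: queue=[H,F] q_used=2 → run H
t=30: queue=[F] q_used=0 → run F
t=31: queue=[F] q_used=1 → run F
t=32: queue=[F] q_used=2 → run F
t=33: (idle)
t=34: (idle)
t=35: (idle)
t=36: (idle)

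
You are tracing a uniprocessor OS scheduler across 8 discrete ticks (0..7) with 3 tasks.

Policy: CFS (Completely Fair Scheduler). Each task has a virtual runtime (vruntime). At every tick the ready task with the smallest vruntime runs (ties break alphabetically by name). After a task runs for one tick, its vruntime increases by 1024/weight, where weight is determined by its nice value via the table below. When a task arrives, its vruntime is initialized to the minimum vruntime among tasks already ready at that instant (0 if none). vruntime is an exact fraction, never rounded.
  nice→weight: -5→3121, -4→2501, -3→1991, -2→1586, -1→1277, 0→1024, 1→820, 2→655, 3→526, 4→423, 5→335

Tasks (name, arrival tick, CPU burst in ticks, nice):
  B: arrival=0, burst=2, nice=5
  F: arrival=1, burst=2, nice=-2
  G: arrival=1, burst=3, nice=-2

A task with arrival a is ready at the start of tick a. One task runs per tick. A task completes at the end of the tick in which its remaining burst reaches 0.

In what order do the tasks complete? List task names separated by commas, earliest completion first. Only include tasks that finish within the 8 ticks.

completion order = B, F, G

t=0: vr[B=0] → run B
t=1: vr[B=1024/335 F=1024/335 G=1024/335] → run B
t=2: vr[F=1024/335 G=1024/335] → run F
t=3: vr[F=983552/265655 G=1024/335] → run G
t=4: vr[F=983552/265655 G=983552/265655] → run F
t=5: vr[G=983552/265655] → run G
t=6: vr[G=1155072/265655] → run G
t=7: (idle)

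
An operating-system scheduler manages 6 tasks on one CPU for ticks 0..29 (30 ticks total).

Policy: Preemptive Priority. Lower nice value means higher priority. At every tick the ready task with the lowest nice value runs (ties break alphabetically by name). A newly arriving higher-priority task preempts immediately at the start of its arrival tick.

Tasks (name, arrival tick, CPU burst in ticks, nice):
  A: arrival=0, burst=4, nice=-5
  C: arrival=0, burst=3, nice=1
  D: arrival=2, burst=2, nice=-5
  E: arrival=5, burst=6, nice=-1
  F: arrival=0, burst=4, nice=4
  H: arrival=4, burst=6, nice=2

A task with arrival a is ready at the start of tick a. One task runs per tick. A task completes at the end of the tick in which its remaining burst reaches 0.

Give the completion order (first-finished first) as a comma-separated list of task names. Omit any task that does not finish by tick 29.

completion order = A, D, E, C, H, F

t=0: ready={A,C,F} → run A
t=1: ready={A,C,F} → run A
t=2: ready={A,C,D,F} → run A
t=3: ready={A,C,D,F} → run A
t=4: ready={C,D,F,H} → run D
t=5: ready={C,D,E,F,H} → run D
t=6: ready={C,E,F,H} → run E
t=7: ready={C,E,F,H} → run E
t=8: ready={C,E,F,H} → run E
t=9: ready={C,E,F,H} → run E
t=10: ready={C,E,F,H} → run E
t=11: ready={C,E,F,H} → run E
t=12: ready={C,F,H} → run C
t=13: ready={C,F,H} → run C
t=14: ready={C,F,H} → run C
t=15: ready={F,H} → run H
t=16: ready={F,H} → run H
t=17: ready={F,H} → run H
t=18: ready={F,H} → run H
t=19: ready={F,H} → run H
t=20: ready={F,H} → run H
t=21: ready={F} → run F
t=22: ready={F} → run F
t=23: ready={F} → run F
t=24: ready={F} → run F
t=25: (idle)
t=26: (idle)
t=27: (idle)
t=28: (idle)
t=29: (idle)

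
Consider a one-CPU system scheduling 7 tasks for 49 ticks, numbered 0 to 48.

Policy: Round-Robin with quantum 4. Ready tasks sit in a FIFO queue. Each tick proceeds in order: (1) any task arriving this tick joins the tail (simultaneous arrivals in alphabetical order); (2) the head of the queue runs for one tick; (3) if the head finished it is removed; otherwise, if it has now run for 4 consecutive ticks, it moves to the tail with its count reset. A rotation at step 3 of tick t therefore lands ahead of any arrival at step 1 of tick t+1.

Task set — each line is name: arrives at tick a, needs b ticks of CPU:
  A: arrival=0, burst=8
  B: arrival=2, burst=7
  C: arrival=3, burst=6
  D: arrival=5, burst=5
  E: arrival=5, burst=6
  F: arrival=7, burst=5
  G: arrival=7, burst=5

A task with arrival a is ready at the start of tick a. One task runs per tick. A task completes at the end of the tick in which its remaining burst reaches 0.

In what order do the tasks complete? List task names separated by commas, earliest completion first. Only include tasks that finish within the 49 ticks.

completion order = A, B, C, D, E, F, G

t=0: queue=[A] q_used=0 → run A
t=1: queue=[A] q_used=1 → run A
t=2: queue=[A,B] q_used=2 → run A
t=3: queue=[A,B,C] q_used=3 → run A
t=4: queue=[B,C,A] q_used=0 → run B
t=5: queue=[B,C,A,D,E] q_used=1 → run B
t=6: queue=[B,C,A,D,E] q_used=2 → run B
t=7: queue=[B,C,A,D,E,F,G] q_used=3 → run B
t=8: queue=[C,A,D,E,F,G,B] q_used=0 → run C
t=9: queue=[C,A,D,E,F,G,B] q_used=1 → run C
t=10: queue=[C,A,D,E,F,G,B] q_used=2 → run C
t=11: queue=[C,A,D,E,F,G,B] q_used=3 → run C
t=12: queue=[A,D,E,F,G,B,C] q_used=0 → run A
t=13: queue=[A,D,E,F,G,B,C] q_used=1 → run A
t=14: queue=[A,D,E,F,G,B,C] q_used=2 → run A
t=15: queue=[A,D,E,F,G,B,C] q_used=3 → run A
t=16: queue=[D,E,F,G,B,C] q_used=0 → run D
t=17: queue=[D,E,F,G,B,C] q_used=1 → run D
t=18: queue=[D,E,F,G,B,C] q_used=2 → run D
t=19: queue=[D,E,F,G,B,C] q_used=3 → run D
t=20: queue=[E,F,G,B,C,D] q_used=0 → run E
t=21: queue=[E,F,G,B,C,D] q_used=1 → run E
t=22: queue=[E,F,G,B,C,D] q_used=2 → run E
t=23: queue=[E,F,G,B,C,D] q_used=3 → run E
t=24: queue=[F,G,B,C,D,E] q_used=0 → run F
t=25: queue=[F,G,B,C,D,E] q_used=1 → run F
t=26: queue=[F,G,B,C,D,E] q_used=2 → run F
t=27: queue=[F,G,B,C,D,E] q_used=3 → run F
t=28: queue=[G,B,C,D,E,F] q_used=0 → run G
t=29: queue=[G,B,C,D,E,F] q_used=1 → run G
t=30: queue=[G,B,C,D,E,F] q_used=2 → run G
t=31: queue=[G,B,C,D,E,F] q_used=3 → run G
t=32: queue=[B,C,D,E,F,G] q_used=0 → run B
t=33: queue=[B,C,D,E,F,G] q_used=1 → run B
t=34: queue=[B,C,D,E,F,G] q_used=2 → run B
t=35: queue=[C,D,E,F,G] q_used=0 → run C
t=36: queue=[C,D,E,F,G] q_used=1 → run C
t=37: queue=[D,E,F,G] q_used=0 → run D
t=38: queue=[E,F,G] q_used=0 → run E
t=39: queue=[E,F,G] q_used=1 → run E
t=40: queue=[F,G] q_used=0 → run F
t=41: queue=[G] q_used=0 → run G
t=42: (idle)
t=43: (idle)
t=44: (idle)
t=45: (idle)
t=46: (idle)
t=47: (idle)
t=48: (idle)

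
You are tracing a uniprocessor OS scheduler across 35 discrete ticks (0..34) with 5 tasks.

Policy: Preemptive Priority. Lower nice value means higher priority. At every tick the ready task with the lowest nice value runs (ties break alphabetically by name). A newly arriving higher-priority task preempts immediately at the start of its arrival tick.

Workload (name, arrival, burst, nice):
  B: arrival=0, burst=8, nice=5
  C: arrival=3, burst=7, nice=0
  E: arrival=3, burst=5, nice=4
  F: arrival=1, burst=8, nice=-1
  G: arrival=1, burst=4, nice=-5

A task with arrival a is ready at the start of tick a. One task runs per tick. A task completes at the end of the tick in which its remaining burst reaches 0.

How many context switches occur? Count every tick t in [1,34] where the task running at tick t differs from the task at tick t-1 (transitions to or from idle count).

context switches = 6

t=0: ready={B} → run B
t=1: ready={B,F,G} → run G
t=2: ready={B,F,G} → run G
t=3: ready={B,C,E,F,G} → run G
t=4: ready={B,C,E,F,G} → run G
t=5: ready={B,C,E,F} → run F
t=6: ready={B,C,E,F} → run F
t=7: ready={B,C,E,F} → run F
t=8: ready={B,C,E,F} → run F
t=9: ready={B,C,E,F} → run F
t=10: ready={B,C,E,F} → run F
t=11: ready={B,C,E,F} → run F
t=12: ready={B,C,E,F} → run F
t=13: ready={B,C,E} → run C
t=14: ready={B,C,E} → run C
t=15: ready={B,C,E} → run C
t=16: ready={B,C,E} → run C
t=17: ready={B,C,E} → run C
t=18: ready={B,C,E} → run C
t=19: ready={B,C,E} → run C
t=20: ready={B,E} → run E
t=21: ready={B,E} → run E
t=22: ready={B,E} → run E
t=23: ready={B,E} → run E
t=24: ready={B,E} → run E
t=25: ready={B} → run B
t=26: ready={B} → run B
t=27: ready={B} → run B
t=28: ready={B} → run B
t=29: ready={B} → run B
t=30: ready={B} → run B
t=31: ready={B} → run B
t=32: (idle)
t=33: (idle)
t=34: (idle)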